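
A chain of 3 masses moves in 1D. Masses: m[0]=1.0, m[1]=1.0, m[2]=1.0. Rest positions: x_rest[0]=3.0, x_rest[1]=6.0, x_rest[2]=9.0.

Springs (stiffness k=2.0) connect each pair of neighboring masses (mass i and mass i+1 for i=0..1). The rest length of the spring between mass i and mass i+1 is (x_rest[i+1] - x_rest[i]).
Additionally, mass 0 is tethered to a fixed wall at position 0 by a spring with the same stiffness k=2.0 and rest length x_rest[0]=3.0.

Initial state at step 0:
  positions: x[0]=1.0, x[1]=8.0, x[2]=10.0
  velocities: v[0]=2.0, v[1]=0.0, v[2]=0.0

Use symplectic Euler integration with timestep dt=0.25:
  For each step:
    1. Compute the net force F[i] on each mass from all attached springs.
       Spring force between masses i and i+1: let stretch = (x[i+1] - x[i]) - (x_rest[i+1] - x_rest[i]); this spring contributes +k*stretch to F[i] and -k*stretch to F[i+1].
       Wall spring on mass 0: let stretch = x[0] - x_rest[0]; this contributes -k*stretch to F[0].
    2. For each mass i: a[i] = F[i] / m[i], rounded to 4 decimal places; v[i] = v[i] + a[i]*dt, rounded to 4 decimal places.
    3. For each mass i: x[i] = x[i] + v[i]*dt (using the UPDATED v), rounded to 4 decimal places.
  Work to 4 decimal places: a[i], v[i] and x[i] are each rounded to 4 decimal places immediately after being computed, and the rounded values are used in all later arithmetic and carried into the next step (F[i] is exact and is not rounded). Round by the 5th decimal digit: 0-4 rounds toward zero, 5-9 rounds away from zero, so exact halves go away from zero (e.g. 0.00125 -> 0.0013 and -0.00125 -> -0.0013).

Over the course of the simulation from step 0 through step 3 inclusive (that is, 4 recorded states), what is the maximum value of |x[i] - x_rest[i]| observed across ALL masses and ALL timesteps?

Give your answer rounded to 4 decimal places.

Answer: 2.3106

Derivation:
Step 0: x=[1.0000 8.0000 10.0000] v=[2.0000 0.0000 0.0000]
Step 1: x=[2.2500 7.3750 10.1250] v=[5.0000 -2.5000 0.5000]
Step 2: x=[3.8594 6.4531 10.2813] v=[6.4375 -3.6875 0.6250]
Step 3: x=[5.3106 5.6855 10.3340] v=[5.8047 -3.0703 0.2109]
Max displacement = 2.3106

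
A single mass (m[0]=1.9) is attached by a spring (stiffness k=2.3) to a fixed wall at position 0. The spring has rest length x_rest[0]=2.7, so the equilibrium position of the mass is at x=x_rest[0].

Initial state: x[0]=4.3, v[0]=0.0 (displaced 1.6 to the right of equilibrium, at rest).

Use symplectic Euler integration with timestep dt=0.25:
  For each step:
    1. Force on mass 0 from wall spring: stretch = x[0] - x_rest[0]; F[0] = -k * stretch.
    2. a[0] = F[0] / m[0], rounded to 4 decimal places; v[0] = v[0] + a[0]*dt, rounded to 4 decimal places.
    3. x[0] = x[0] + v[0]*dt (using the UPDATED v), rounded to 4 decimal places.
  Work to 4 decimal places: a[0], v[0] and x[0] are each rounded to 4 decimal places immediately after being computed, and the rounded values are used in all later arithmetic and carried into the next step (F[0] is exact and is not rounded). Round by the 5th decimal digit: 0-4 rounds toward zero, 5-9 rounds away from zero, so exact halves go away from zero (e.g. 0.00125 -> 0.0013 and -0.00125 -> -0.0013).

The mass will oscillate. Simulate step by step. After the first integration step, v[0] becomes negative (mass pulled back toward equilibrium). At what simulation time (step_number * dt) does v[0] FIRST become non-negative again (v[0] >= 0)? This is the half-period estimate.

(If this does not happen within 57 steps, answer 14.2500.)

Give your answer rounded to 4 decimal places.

Answer: 3.0000

Derivation:
Step 0: x=[4.3000] v=[0.0000]
Step 1: x=[4.1790] v=[-0.4842]
Step 2: x=[3.9461] v=[-0.9318]
Step 3: x=[3.6189] v=[-1.3089]
Step 4: x=[3.2222] v=[-1.5870]
Step 5: x=[2.7860] v=[-1.7450]
Step 6: x=[2.3433] v=[-1.7710]
Step 7: x=[1.9275] v=[-1.6631]
Step 8: x=[1.5702] v=[-1.4293]
Step 9: x=[1.2984] v=[-1.0874]
Step 10: x=[1.1326] v=[-0.6632]
Step 11: x=[1.0854] v=[-0.1889]
Step 12: x=[1.1603] v=[0.2997]
First v>=0 after going negative at step 12, time=3.0000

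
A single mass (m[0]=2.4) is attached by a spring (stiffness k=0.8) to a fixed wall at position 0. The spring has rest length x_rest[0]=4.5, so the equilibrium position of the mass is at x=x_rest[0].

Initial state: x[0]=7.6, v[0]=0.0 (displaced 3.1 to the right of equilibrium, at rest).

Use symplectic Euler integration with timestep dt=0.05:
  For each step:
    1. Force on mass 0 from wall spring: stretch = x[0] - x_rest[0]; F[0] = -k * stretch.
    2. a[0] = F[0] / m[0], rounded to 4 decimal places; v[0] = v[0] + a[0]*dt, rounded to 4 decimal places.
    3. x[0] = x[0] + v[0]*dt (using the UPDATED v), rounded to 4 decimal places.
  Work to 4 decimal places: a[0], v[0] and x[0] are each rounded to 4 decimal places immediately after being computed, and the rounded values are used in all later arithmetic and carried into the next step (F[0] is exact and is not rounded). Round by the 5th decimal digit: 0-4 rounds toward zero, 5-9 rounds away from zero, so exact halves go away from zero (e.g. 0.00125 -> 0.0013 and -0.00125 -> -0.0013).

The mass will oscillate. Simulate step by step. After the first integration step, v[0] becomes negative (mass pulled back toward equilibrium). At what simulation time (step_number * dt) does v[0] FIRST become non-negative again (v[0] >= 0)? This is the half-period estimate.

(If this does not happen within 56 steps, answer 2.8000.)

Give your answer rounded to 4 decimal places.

Step 0: x=[7.6000] v=[0.0000]
Step 1: x=[7.5974] v=[-0.0517]
Step 2: x=[7.5922] v=[-0.1033]
Step 3: x=[7.5845] v=[-0.1548]
Step 4: x=[7.5742] v=[-0.2062]
Step 5: x=[7.5613] v=[-0.2574]
Step 6: x=[7.5459] v=[-0.3084]
Step 7: x=[7.5279] v=[-0.3592]
Step 8: x=[7.5074] v=[-0.4097]
Step 9: x=[7.4844] v=[-0.4598]
Step 10: x=[7.4589] v=[-0.5095]
Step 11: x=[7.4310] v=[-0.5588]
Step 12: x=[7.4006] v=[-0.6077]
Step 13: x=[7.3678] v=[-0.6560]
Step 14: x=[7.3326] v=[-0.7038]
Step 15: x=[7.2951] v=[-0.7510]
Step 16: x=[7.2552] v=[-0.7976]
Step 17: x=[7.2130] v=[-0.8435]
Step 18: x=[7.1686] v=[-0.8887]
Step 19: x=[7.1219] v=[-0.9332]
Step 20: x=[7.0731] v=[-0.9769]
Step 21: x=[7.0221] v=[-1.0198]
Step 22: x=[6.9690] v=[-1.0618]
Step 23: x=[6.9139] v=[-1.1030]
Step 24: x=[6.8567] v=[-1.1432]
Step 25: x=[6.7976] v=[-1.1825]
Step 26: x=[6.7366] v=[-1.2208]
Step 27: x=[6.6737] v=[-1.2581]
Step 28: x=[6.6090] v=[-1.2943]
Step 29: x=[6.5425] v=[-1.3295]
Step 30: x=[6.4743] v=[-1.3635]
Step 31: x=[6.4045] v=[-1.3964]
Step 32: x=[6.3331] v=[-1.4281]
Step 33: x=[6.2602] v=[-1.4587]
Step 34: x=[6.1858] v=[-1.4880]
Step 35: x=[6.1100] v=[-1.5161]
Step 36: x=[6.0329] v=[-1.5429]
Step 37: x=[5.9545] v=[-1.5685]
Step 38: x=[5.8749] v=[-1.5927]
Step 39: x=[5.7941] v=[-1.6156]
Step 40: x=[5.7122] v=[-1.6372]
Step 41: x=[5.6293] v=[-1.6574]
Step 42: x=[5.5455] v=[-1.6762]
Step 43: x=[5.4608] v=[-1.6936]
Step 44: x=[5.3753] v=[-1.7096]
Step 45: x=[5.2891] v=[-1.7242]
Step 46: x=[5.2022] v=[-1.7374]
Step 47: x=[5.1147] v=[-1.7491]
Step 48: x=[5.0267] v=[-1.7593]
Step 49: x=[4.9383] v=[-1.7681]
Step 50: x=[4.8495] v=[-1.7754]
Step 51: x=[4.7604] v=[-1.7812]
Step 52: x=[4.6711] v=[-1.7855]
Step 53: x=[4.5817] v=[-1.7884]
Step 54: x=[4.4922] v=[-1.7898]
Step 55: x=[4.4027] v=[-1.7897]
Step 56: x=[4.3133] v=[-1.7881]
v[0] did not become non-negative within 56 steps; using fallback time=2.8000

Answer: 2.8000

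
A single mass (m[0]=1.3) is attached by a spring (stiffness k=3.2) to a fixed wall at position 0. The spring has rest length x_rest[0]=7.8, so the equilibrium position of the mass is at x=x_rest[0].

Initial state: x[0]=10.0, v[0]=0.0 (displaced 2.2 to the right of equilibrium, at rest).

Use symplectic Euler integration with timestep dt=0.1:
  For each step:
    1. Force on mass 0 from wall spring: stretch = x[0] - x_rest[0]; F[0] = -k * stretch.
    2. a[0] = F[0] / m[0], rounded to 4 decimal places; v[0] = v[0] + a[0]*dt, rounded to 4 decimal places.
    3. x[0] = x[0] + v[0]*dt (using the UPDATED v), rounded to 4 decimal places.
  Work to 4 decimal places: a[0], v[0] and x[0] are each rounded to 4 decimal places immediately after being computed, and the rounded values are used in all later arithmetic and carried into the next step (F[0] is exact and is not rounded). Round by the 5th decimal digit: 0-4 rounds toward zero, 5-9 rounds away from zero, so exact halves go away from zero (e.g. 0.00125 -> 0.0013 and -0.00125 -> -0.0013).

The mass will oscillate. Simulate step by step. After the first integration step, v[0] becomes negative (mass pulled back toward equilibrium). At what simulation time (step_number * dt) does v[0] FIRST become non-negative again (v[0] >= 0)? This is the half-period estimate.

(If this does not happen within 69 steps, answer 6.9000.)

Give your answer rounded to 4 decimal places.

Answer: 2.1000

Derivation:
Step 0: x=[10.0000] v=[0.0000]
Step 1: x=[9.9459] v=[-0.5415]
Step 2: x=[9.8389] v=[-1.0697]
Step 3: x=[9.6817] v=[-1.5716]
Step 4: x=[9.4782] v=[-2.0348]
Step 5: x=[9.2334] v=[-2.4479]
Step 6: x=[8.9533] v=[-2.8007]
Step 7: x=[8.6448] v=[-3.0846]
Step 8: x=[8.3155] v=[-3.2926]
Step 9: x=[7.9736] v=[-3.4195]
Step 10: x=[7.6274] v=[-3.4622]
Step 11: x=[7.2854] v=[-3.4197]
Step 12: x=[6.9561] v=[-3.2930]
Step 13: x=[6.6476] v=[-3.0853]
Step 14: x=[6.3674] v=[-2.8016]
Step 15: x=[6.1225] v=[-2.4490]
Step 16: x=[5.9189] v=[-2.0361]
Step 17: x=[5.7616] v=[-1.5731]
Step 18: x=[5.6545] v=[-1.0713]
Step 19: x=[5.6002] v=[-0.5432]
Step 20: x=[5.6000] v=[-0.0017]
Step 21: x=[5.6540] v=[0.5398]
First v>=0 after going negative at step 21, time=2.1000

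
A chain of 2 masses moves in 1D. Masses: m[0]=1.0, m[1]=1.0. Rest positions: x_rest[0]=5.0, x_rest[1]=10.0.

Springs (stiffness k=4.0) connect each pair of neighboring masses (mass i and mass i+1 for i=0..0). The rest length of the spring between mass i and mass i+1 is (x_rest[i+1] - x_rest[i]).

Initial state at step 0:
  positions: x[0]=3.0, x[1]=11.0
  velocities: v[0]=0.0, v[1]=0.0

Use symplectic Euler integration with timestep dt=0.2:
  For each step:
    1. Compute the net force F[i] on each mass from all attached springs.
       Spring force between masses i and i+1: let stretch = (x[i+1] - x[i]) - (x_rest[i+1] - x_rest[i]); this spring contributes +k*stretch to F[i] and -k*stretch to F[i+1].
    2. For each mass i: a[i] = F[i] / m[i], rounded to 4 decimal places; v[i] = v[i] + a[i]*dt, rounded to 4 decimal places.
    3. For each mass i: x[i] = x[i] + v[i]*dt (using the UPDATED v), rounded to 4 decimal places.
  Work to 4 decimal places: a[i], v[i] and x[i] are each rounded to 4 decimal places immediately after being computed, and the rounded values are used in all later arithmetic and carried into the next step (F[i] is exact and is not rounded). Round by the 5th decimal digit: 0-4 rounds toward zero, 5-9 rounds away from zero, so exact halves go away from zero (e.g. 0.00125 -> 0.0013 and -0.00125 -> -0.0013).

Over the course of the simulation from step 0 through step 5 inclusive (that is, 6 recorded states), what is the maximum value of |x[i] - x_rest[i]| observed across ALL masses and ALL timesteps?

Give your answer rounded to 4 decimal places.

Step 0: x=[3.0000 11.0000] v=[0.0000 0.0000]
Step 1: x=[3.4800 10.5200] v=[2.4000 -2.4000]
Step 2: x=[4.2864 9.7136] v=[4.0320 -4.0320]
Step 3: x=[5.1612 8.8388] v=[4.3738 -4.3738]
Step 4: x=[5.8244 8.1756] v=[3.3159 -3.3159]
Step 5: x=[6.0638 7.9362] v=[1.1969 -1.1969]
Max displacement = 2.0638

Answer: 2.0638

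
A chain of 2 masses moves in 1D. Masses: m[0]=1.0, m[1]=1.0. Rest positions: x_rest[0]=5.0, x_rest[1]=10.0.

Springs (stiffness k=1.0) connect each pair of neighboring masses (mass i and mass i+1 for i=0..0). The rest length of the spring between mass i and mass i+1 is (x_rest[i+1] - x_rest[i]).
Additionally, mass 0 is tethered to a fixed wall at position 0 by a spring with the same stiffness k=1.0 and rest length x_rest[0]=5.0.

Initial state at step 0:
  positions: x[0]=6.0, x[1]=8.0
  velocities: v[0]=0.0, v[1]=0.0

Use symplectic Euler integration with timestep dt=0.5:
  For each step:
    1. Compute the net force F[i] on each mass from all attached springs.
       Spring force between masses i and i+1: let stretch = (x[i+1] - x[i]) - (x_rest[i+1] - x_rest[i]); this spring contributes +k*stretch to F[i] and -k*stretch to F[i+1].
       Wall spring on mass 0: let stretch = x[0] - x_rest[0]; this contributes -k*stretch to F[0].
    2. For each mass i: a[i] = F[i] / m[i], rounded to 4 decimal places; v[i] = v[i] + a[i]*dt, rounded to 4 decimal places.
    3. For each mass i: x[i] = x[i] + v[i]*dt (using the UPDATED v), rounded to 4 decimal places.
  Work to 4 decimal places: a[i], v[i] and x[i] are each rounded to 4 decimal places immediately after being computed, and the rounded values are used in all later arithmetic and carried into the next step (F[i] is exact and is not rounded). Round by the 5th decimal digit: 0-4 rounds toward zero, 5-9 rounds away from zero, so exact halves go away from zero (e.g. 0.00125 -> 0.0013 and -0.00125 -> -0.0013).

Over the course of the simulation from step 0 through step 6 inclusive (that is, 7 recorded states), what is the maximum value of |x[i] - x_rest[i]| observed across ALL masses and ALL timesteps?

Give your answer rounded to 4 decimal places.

Answer: 2.0156

Derivation:
Step 0: x=[6.0000 8.0000] v=[0.0000 0.0000]
Step 1: x=[5.0000 8.7500] v=[-2.0000 1.5000]
Step 2: x=[3.6875 9.8125] v=[-2.6250 2.1250]
Step 3: x=[2.9844 10.5938] v=[-1.4063 1.5625]
Step 4: x=[3.4375 10.7227] v=[0.9062 0.2578]
Step 5: x=[4.8526 10.2803] v=[2.8301 -0.8848]
Step 6: x=[6.4115 9.7310] v=[3.1177 -1.0987]
Max displacement = 2.0156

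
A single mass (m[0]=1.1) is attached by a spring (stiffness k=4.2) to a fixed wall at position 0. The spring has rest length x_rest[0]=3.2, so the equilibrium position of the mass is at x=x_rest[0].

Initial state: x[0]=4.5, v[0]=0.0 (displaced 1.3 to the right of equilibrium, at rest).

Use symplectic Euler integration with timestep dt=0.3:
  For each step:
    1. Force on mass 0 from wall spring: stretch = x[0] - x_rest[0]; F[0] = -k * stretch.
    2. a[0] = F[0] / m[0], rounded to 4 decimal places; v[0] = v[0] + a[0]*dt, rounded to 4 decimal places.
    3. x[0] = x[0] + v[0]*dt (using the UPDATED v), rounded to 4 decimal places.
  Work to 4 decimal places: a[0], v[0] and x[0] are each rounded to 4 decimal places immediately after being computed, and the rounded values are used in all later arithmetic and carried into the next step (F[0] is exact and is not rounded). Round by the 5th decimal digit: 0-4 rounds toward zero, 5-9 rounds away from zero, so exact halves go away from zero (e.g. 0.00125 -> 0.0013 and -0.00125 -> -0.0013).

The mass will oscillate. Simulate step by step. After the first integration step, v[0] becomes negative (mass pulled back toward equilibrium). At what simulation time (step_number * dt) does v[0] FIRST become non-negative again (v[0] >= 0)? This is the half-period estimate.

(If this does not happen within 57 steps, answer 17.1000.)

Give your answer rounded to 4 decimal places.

Step 0: x=[4.5000] v=[0.0000]
Step 1: x=[4.0533] v=[-1.4891]
Step 2: x=[3.3134] v=[-2.4665]
Step 3: x=[2.5345] v=[-2.5964]
Step 4: x=[1.9843] v=[-1.8341]
Step 5: x=[1.8518] v=[-0.4416]
Step 6: x=[2.1826] v=[1.1027]
First v>=0 after going negative at step 6, time=1.8000

Answer: 1.8000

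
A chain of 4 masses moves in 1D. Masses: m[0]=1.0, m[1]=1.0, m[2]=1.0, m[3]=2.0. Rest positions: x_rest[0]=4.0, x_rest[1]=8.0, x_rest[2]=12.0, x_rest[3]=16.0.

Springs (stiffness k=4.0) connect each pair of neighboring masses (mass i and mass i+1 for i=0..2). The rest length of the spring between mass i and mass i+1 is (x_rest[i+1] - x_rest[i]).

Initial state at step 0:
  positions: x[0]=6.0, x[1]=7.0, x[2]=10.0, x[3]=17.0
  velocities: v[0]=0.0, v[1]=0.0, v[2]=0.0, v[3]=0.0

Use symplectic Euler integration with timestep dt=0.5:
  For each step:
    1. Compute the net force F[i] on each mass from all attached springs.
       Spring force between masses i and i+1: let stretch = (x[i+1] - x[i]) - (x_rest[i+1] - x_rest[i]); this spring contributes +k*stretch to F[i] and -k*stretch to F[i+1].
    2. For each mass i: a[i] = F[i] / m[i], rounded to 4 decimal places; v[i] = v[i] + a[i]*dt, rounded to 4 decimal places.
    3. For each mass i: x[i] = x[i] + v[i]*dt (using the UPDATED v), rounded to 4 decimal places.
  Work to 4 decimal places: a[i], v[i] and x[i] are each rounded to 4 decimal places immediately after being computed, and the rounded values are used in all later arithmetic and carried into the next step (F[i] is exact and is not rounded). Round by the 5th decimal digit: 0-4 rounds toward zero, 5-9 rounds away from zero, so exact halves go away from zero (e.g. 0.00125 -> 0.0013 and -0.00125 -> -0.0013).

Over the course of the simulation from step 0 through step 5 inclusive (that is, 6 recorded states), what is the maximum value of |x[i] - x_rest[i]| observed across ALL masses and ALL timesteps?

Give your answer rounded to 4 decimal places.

Answer: 2.5000

Derivation:
Step 0: x=[6.0000 7.0000 10.0000 17.0000] v=[0.0000 0.0000 0.0000 0.0000]
Step 1: x=[3.0000 9.0000 14.0000 15.5000] v=[-6.0000 4.0000 8.0000 -3.0000]
Step 2: x=[2.0000 10.0000 14.5000 15.2500] v=[-2.0000 2.0000 1.0000 -0.5000]
Step 3: x=[5.0000 7.5000 11.2500 16.6250] v=[6.0000 -5.0000 -6.5000 2.7500]
Step 4: x=[6.5000 6.2500 9.6250 17.3125] v=[3.0000 -2.5000 -3.2500 1.3750]
Step 5: x=[3.7500 8.6250 12.3125 16.1563] v=[-5.5000 4.7500 5.3750 -2.3125]
Max displacement = 2.5000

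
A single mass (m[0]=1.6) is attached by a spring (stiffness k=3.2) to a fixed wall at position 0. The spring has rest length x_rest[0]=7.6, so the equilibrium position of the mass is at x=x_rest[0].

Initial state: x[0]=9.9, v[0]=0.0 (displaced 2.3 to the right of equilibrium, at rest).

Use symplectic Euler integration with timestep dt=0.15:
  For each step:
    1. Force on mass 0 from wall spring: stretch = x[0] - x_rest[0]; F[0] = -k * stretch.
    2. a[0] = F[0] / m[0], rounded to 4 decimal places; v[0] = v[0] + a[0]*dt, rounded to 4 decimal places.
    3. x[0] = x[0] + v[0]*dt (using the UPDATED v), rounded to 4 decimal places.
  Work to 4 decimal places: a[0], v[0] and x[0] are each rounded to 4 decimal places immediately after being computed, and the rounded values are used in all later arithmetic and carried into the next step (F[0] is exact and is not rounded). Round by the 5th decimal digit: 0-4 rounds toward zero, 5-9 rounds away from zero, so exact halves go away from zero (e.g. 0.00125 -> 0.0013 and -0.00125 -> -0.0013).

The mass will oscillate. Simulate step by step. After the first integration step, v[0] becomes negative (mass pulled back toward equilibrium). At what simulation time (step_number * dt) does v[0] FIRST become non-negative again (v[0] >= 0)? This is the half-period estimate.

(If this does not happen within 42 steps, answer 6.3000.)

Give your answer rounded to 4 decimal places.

Answer: 2.2500

Derivation:
Step 0: x=[9.9000] v=[0.0000]
Step 1: x=[9.7965] v=[-0.6900]
Step 2: x=[9.5942] v=[-1.3490]
Step 3: x=[9.3021] v=[-1.9473]
Step 4: x=[8.9334] v=[-2.4579]
Step 5: x=[8.5047] v=[-2.8579]
Step 6: x=[8.0353] v=[-3.1293]
Step 7: x=[7.5463] v=[-3.2599]
Step 8: x=[7.0597] v=[-3.2438]
Step 9: x=[6.5974] v=[-3.0817]
Step 10: x=[6.1803] v=[-2.7809]
Step 11: x=[5.8271] v=[-2.3550]
Step 12: x=[5.5536] v=[-1.8231]
Step 13: x=[5.3722] v=[-1.2092]
Step 14: x=[5.2911] v=[-0.5409]
Step 15: x=[5.3139] v=[0.1518]
First v>=0 after going negative at step 15, time=2.2500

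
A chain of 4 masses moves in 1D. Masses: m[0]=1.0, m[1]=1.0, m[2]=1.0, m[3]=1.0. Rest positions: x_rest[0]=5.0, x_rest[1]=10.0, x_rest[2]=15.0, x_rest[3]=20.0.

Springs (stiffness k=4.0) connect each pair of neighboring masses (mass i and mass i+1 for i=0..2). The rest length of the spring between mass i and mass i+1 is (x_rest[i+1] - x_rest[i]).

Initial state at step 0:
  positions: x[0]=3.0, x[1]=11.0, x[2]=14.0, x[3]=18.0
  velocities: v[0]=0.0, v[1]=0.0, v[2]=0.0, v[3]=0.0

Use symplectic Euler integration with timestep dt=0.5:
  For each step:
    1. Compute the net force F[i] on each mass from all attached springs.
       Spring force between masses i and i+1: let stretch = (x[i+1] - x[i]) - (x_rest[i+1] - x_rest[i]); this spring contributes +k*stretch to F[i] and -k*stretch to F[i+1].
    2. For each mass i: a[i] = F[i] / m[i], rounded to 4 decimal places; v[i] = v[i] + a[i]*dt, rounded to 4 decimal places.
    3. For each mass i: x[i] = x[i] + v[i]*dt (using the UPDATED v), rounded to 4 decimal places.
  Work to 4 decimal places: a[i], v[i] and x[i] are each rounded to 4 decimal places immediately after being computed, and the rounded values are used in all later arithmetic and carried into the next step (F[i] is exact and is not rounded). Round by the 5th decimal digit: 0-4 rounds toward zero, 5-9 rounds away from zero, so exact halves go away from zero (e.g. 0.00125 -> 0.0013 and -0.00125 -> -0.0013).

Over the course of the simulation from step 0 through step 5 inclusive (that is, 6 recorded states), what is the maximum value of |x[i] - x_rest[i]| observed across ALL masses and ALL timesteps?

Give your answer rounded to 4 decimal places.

Answer: 4.0000

Derivation:
Step 0: x=[3.0000 11.0000 14.0000 18.0000] v=[0.0000 0.0000 0.0000 0.0000]
Step 1: x=[6.0000 6.0000 15.0000 19.0000] v=[6.0000 -10.0000 2.0000 2.0000]
Step 2: x=[4.0000 10.0000 11.0000 21.0000] v=[-4.0000 8.0000 -8.0000 4.0000]
Step 3: x=[3.0000 9.0000 16.0000 18.0000] v=[-2.0000 -2.0000 10.0000 -6.0000]
Step 4: x=[3.0000 9.0000 16.0000 18.0000] v=[0.0000 0.0000 0.0000 0.0000]
Step 5: x=[4.0000 10.0000 11.0000 21.0000] v=[2.0000 2.0000 -10.0000 6.0000]
Max displacement = 4.0000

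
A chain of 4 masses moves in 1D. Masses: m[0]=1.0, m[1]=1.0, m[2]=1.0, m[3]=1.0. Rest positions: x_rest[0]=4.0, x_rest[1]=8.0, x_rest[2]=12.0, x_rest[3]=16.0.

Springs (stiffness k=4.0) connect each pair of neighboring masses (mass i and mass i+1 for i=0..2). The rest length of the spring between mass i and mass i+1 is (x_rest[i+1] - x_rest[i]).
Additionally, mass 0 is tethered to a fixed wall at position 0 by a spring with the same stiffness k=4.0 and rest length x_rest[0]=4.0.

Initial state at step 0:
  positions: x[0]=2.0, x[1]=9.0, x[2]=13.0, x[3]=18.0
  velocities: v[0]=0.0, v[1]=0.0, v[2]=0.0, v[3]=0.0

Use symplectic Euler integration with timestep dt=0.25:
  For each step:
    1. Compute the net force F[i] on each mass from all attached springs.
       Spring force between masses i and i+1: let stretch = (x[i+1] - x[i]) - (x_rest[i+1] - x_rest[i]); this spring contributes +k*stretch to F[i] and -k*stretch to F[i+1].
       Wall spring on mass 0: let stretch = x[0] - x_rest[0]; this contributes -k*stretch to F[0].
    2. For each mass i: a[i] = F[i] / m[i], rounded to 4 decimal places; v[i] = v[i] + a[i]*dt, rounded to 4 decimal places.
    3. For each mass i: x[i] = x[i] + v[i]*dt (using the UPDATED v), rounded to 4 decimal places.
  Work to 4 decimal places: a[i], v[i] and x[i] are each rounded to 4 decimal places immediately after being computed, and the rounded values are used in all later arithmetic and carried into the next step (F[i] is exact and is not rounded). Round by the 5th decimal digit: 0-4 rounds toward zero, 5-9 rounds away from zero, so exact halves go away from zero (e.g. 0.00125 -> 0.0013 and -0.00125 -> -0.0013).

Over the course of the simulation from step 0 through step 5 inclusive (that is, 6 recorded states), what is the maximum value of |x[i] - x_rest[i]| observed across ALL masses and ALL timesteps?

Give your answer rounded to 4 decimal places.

Answer: 2.0313

Derivation:
Step 0: x=[2.0000 9.0000 13.0000 18.0000] v=[0.0000 0.0000 0.0000 0.0000]
Step 1: x=[3.2500 8.2500 13.2500 17.7500] v=[5.0000 -3.0000 1.0000 -1.0000]
Step 2: x=[4.9375 7.5000 13.3750 17.3750] v=[6.7500 -3.0000 0.5000 -1.5000]
Step 3: x=[6.0313 7.5781 13.0313 17.0000] v=[4.3750 0.3125 -1.3750 -1.5000]
Step 4: x=[6.0039 8.6328 12.3164 16.6328] v=[-0.1095 4.2189 -2.8595 -1.4687]
Step 5: x=[5.1328 9.9512 11.7597 16.1865] v=[-3.4845 5.2736 -2.2267 -1.7851]
Max displacement = 2.0313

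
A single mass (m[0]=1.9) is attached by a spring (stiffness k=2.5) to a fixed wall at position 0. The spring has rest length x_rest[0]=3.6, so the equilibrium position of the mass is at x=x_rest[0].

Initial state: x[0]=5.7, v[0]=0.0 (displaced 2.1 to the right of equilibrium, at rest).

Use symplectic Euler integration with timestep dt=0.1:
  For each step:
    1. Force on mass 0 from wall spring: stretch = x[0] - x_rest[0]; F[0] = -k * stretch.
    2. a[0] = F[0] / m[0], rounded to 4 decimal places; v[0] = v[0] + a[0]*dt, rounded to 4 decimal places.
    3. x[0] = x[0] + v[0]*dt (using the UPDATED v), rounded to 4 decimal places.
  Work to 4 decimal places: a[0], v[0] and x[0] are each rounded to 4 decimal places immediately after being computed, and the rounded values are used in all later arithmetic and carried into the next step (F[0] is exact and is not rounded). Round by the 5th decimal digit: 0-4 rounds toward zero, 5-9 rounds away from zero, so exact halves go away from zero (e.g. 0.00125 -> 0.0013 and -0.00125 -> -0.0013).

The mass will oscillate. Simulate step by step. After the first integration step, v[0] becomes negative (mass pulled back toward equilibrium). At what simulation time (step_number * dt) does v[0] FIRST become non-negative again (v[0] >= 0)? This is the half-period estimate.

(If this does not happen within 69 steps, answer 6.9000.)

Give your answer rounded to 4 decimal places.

Step 0: x=[5.7000] v=[0.0000]
Step 1: x=[5.6724] v=[-0.2763]
Step 2: x=[5.6175] v=[-0.5490]
Step 3: x=[5.5361] v=[-0.8145]
Step 4: x=[5.4292] v=[-1.0693]
Step 5: x=[5.2982] v=[-1.3100]
Step 6: x=[5.1449] v=[-1.5335]
Step 7: x=[4.9712] v=[-1.7368]
Step 8: x=[4.7795] v=[-1.9172]
Step 9: x=[4.5723] v=[-2.0724]
Step 10: x=[4.3523] v=[-2.2003]
Step 11: x=[4.1224] v=[-2.2993]
Step 12: x=[3.8856] v=[-2.3680]
Step 13: x=[3.6450] v=[-2.4056]
Step 14: x=[3.4039] v=[-2.4115]
Step 15: x=[3.1653] v=[-2.3857]
Step 16: x=[2.9325] v=[-2.3285]
Step 17: x=[2.7084] v=[-2.2407]
Step 18: x=[2.4961] v=[-2.1234]
Step 19: x=[2.2983] v=[-1.9782]
Step 20: x=[2.1176] v=[-1.8069]
Step 21: x=[1.9564] v=[-1.6119]
Step 22: x=[1.8168] v=[-1.3956]
Step 23: x=[1.7007] v=[-1.1610]
Step 24: x=[1.6096] v=[-0.9111]
Step 25: x=[1.5447] v=[-0.6492]
Step 26: x=[1.5068] v=[-0.3788]
Step 27: x=[1.4965] v=[-0.1034]
Step 28: x=[1.5138] v=[0.1734]
First v>=0 after going negative at step 28, time=2.8000

Answer: 2.8000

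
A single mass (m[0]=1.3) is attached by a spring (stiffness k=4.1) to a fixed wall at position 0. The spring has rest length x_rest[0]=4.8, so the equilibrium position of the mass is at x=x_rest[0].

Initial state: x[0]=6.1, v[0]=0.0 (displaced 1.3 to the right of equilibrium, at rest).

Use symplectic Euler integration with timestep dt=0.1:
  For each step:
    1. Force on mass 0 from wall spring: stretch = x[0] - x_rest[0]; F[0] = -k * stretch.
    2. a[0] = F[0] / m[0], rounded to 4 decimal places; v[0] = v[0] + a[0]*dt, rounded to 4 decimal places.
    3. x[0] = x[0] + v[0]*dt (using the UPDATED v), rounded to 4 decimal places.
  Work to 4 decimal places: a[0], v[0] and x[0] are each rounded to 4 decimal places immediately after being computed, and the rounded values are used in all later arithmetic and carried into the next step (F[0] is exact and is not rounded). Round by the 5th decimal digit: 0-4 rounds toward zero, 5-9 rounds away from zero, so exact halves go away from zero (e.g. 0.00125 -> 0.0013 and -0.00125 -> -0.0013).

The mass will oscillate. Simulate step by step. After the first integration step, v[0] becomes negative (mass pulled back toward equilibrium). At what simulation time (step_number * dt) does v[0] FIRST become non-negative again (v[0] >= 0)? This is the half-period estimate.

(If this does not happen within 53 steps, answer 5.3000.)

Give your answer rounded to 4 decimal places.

Step 0: x=[6.1000] v=[0.0000]
Step 1: x=[6.0590] v=[-0.4100]
Step 2: x=[5.9783] v=[-0.8071]
Step 3: x=[5.8604] v=[-1.1787]
Step 4: x=[5.7091] v=[-1.5131]
Step 5: x=[5.5291] v=[-1.7998]
Step 6: x=[5.3261] v=[-2.0298]
Step 7: x=[5.1065] v=[-2.1957]
Step 8: x=[4.8773] v=[-2.2924]
Step 9: x=[4.6456] v=[-2.3168]
Step 10: x=[4.4188] v=[-2.2681]
Step 11: x=[4.2040] v=[-2.1479]
Step 12: x=[4.0080] v=[-1.9599]
Step 13: x=[3.8370] v=[-1.7101]
Step 14: x=[3.6964] v=[-1.4064]
Step 15: x=[3.5906] v=[-1.0583]
Step 16: x=[3.5229] v=[-0.6769]
Step 17: x=[3.4955] v=[-0.2741]
Step 18: x=[3.5092] v=[0.1373]
First v>=0 after going negative at step 18, time=1.8000

Answer: 1.8000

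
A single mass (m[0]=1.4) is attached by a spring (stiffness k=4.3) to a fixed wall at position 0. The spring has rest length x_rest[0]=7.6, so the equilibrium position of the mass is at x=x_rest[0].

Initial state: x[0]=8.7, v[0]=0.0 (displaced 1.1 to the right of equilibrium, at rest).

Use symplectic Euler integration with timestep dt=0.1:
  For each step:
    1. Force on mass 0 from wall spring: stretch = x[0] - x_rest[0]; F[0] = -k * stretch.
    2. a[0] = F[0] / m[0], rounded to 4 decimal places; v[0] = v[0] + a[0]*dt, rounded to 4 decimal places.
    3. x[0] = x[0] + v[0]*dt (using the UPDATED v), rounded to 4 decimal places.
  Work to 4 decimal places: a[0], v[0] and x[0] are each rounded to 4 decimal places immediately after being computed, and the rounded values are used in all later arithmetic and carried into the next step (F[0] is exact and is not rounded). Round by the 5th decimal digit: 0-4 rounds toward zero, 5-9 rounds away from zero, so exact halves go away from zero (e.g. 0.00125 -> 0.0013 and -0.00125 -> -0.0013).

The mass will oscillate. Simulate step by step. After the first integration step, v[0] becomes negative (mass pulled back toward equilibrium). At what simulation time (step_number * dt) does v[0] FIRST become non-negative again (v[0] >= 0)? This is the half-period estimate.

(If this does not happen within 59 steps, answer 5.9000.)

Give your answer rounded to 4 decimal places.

Step 0: x=[8.7000] v=[0.0000]
Step 1: x=[8.6662] v=[-0.3379]
Step 2: x=[8.5997] v=[-0.6654]
Step 3: x=[8.5025] v=[-0.9725]
Step 4: x=[8.3775] v=[-1.2497]
Step 5: x=[8.2287] v=[-1.4885]
Step 6: x=[8.0605] v=[-1.6816]
Step 7: x=[7.8782] v=[-1.8230]
Step 8: x=[7.6874] v=[-1.9085]
Step 9: x=[7.4939] v=[-1.9353]
Step 10: x=[7.3036] v=[-1.9027]
Step 11: x=[7.1224] v=[-1.8117]
Step 12: x=[6.9559] v=[-1.6650]
Step 13: x=[6.8092] v=[-1.4672]
Step 14: x=[6.6868] v=[-1.2243]
Step 15: x=[6.5924] v=[-0.9438]
Step 16: x=[6.5290] v=[-0.6343]
Step 17: x=[6.4985] v=[-0.3054]
Step 18: x=[6.5018] v=[0.0329]
First v>=0 after going negative at step 18, time=1.8000

Answer: 1.8000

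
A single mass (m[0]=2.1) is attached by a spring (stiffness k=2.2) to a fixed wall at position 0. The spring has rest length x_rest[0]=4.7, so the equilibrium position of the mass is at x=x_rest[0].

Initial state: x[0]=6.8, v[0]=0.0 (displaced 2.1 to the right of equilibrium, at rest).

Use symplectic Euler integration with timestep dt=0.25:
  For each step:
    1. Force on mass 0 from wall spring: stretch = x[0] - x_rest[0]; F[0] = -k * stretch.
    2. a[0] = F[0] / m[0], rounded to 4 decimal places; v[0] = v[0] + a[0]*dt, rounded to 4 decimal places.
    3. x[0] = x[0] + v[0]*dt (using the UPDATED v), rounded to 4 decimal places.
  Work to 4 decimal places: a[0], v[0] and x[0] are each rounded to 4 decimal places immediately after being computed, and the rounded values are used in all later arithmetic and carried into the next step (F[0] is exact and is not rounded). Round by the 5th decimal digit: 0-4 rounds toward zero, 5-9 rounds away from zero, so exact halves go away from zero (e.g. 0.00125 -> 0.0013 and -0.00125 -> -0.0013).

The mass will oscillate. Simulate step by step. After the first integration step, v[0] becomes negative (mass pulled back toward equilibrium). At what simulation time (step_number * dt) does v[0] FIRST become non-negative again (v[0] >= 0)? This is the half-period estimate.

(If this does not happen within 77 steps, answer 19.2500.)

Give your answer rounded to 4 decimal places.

Answer: 3.2500

Derivation:
Step 0: x=[6.8000] v=[0.0000]
Step 1: x=[6.6625] v=[-0.5500]
Step 2: x=[6.3965] v=[-1.0640]
Step 3: x=[6.0194] v=[-1.5083]
Step 4: x=[5.5559] v=[-1.8539]
Step 5: x=[5.0364] v=[-2.0781]
Step 6: x=[4.4949] v=[-2.1662]
Step 7: x=[3.9668] v=[-2.1125]
Step 8: x=[3.4867] v=[-1.9205]
Step 9: x=[3.0860] v=[-1.6027]
Step 10: x=[2.7910] v=[-1.1800]
Step 11: x=[2.6210] v=[-0.6800]
Step 12: x=[2.5871] v=[-0.1355]
Step 13: x=[2.6916] v=[0.4179]
First v>=0 after going negative at step 13, time=3.2500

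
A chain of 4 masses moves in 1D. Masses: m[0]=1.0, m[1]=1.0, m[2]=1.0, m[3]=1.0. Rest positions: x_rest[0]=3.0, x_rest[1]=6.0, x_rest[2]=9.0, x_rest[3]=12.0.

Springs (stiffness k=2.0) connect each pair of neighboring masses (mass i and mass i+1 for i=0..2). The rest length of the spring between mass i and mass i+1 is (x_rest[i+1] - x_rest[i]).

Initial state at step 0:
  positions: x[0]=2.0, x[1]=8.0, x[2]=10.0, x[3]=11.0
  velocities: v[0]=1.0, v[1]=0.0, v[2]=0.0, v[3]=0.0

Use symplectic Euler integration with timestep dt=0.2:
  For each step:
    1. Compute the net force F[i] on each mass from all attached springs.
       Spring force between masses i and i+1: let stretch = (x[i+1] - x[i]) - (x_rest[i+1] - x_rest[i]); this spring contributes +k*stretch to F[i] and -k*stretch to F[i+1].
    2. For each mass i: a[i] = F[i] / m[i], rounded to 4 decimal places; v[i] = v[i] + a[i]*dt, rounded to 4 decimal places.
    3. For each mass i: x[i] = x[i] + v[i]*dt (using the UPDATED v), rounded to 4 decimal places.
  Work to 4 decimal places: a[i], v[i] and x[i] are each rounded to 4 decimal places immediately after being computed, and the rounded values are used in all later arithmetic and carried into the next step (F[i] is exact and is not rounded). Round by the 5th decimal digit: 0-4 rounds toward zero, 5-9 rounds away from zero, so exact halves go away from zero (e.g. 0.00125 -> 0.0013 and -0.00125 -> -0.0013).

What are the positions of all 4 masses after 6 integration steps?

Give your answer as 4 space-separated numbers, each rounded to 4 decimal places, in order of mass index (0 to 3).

Answer: 5.3244 5.1101 8.6114 13.1542

Derivation:
Step 0: x=[2.0000 8.0000 10.0000 11.0000] v=[1.0000 0.0000 0.0000 0.0000]
Step 1: x=[2.4400 7.6800 9.9200 11.1600] v=[2.2000 -1.6000 -0.4000 0.8000]
Step 2: x=[3.0592 7.1200 9.7600 11.4608] v=[3.0960 -2.8000 -0.8000 1.5040]
Step 3: x=[3.7633 6.4463 9.5249 11.8655] v=[3.5203 -3.3683 -1.1757 2.0237]
Step 4: x=[4.4420 5.8043 9.2307 12.3230] v=[3.3935 -3.2101 -1.4709 2.2875]
Step 5: x=[4.9897 5.3274 8.9098 12.7731] v=[2.7384 -2.3845 -1.6045 2.2506]
Step 6: x=[5.3244 5.1101 8.6114 13.1542] v=[1.6735 -1.0866 -1.4921 1.9053]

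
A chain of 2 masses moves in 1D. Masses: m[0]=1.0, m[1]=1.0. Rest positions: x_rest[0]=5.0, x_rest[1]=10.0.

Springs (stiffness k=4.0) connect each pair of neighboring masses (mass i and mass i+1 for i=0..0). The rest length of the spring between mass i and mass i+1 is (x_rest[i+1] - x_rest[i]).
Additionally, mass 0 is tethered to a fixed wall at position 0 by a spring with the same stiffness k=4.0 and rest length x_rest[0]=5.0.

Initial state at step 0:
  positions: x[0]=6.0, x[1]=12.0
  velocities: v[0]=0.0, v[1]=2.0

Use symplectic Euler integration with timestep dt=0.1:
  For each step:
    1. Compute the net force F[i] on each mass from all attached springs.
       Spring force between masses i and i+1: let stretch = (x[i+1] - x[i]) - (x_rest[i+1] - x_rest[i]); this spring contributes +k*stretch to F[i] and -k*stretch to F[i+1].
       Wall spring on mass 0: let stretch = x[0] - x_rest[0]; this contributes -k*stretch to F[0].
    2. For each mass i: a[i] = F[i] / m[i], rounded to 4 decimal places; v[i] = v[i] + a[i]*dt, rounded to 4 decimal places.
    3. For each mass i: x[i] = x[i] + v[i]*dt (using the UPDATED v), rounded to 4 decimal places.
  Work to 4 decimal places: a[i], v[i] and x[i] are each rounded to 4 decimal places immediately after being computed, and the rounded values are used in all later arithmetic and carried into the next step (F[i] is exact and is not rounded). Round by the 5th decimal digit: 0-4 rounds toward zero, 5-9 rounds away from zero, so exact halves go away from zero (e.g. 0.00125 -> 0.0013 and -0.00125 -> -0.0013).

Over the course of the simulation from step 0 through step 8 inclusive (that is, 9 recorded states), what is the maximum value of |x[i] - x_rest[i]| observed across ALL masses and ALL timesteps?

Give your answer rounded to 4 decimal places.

Step 0: x=[6.0000 12.0000] v=[0.0000 2.0000]
Step 1: x=[6.0000 12.1600] v=[0.0000 1.6000]
Step 2: x=[6.0064 12.2736] v=[0.0640 1.1360]
Step 3: x=[6.0232 12.3365] v=[0.1683 0.6291]
Step 4: x=[6.0516 12.3469] v=[0.2843 0.1038]
Step 5: x=[6.0898 12.3055] v=[0.3818 -0.4143]
Step 6: x=[6.1330 12.2154] v=[0.4322 -0.9006]
Step 7: x=[6.1742 12.0820] v=[0.4120 -1.3336]
Step 8: x=[6.2047 11.9123] v=[0.3054 -1.6967]
Max displacement = 2.3469

Answer: 2.3469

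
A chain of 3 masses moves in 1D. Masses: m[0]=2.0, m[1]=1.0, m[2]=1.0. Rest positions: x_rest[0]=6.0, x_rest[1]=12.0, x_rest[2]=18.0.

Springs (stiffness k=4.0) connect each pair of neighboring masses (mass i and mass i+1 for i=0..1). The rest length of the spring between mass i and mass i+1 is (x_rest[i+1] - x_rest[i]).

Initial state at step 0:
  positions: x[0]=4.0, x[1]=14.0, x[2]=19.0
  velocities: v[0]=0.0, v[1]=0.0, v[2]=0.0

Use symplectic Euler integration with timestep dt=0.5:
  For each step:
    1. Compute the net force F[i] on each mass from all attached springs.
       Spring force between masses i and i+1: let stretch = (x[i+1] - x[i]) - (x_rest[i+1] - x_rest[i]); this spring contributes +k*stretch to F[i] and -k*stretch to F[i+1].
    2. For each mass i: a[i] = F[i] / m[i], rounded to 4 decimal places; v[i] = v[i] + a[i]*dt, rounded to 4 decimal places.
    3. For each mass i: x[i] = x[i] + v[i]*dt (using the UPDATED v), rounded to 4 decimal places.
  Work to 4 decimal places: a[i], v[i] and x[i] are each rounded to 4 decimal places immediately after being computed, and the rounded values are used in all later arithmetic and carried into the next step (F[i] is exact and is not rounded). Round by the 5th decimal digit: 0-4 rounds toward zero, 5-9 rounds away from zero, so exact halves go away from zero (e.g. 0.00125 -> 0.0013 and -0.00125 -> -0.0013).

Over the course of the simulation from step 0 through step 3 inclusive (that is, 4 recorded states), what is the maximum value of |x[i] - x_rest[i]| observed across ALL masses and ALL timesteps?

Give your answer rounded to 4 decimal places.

Step 0: x=[4.0000 14.0000 19.0000] v=[0.0000 0.0000 0.0000]
Step 1: x=[6.0000 9.0000 20.0000] v=[4.0000 -10.0000 2.0000]
Step 2: x=[6.5000 12.0000 16.0000] v=[1.0000 6.0000 -8.0000]
Step 3: x=[6.7500 13.5000 14.0000] v=[0.5000 3.0000 -4.0000]
Max displacement = 4.0000

Answer: 4.0000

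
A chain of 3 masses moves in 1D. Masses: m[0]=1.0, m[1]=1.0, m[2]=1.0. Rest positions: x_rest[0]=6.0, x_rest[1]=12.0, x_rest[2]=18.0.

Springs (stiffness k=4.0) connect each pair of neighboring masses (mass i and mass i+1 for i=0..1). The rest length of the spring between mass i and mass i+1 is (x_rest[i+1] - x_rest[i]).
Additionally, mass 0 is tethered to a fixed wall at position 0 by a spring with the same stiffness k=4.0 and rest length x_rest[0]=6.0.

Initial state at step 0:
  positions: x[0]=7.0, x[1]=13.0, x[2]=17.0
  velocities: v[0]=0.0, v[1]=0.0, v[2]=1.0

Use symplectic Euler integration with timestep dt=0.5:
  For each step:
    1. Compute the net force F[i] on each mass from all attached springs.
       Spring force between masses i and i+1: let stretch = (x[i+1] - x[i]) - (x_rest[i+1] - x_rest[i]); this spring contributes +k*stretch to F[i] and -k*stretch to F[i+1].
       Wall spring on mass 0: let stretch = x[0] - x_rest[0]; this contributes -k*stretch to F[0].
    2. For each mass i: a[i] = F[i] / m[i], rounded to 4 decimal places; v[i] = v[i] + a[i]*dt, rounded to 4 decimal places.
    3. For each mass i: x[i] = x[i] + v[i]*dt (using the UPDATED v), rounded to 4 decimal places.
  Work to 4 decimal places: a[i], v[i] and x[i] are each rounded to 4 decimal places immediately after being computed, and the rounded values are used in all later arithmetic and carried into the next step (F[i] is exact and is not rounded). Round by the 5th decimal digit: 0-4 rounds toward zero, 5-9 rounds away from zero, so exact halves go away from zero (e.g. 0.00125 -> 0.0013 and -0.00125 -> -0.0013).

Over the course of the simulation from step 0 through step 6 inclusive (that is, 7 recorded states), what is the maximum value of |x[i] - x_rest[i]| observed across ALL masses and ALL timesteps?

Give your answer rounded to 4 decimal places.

Answer: 2.5000

Derivation:
Step 0: x=[7.0000 13.0000 17.0000] v=[0.0000 0.0000 1.0000]
Step 1: x=[6.0000 11.0000 19.5000] v=[-2.0000 -4.0000 5.0000]
Step 2: x=[4.0000 12.5000 19.5000] v=[-4.0000 3.0000 0.0000]
Step 3: x=[6.5000 12.5000 18.5000] v=[5.0000 0.0000 -2.0000]
Step 4: x=[8.5000 12.5000 17.5000] v=[4.0000 0.0000 -2.0000]
Step 5: x=[6.0000 13.5000 17.5000] v=[-5.0000 2.0000 0.0000]
Step 6: x=[5.0000 11.0000 19.5000] v=[-2.0000 -5.0000 4.0000]
Max displacement = 2.5000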